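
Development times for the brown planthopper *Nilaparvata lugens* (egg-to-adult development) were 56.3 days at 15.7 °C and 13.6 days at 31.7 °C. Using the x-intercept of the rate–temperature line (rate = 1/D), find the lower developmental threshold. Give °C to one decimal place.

10.6 °C

Under the model K = D·(T − T_b), so D₁·(T₁ − T_b) = D₂·(T₂ − T_b).
56.3·(15.7 − T_b) = 13.6·(31.7 − T_b)
T_b = (56.3·15.7 − 13.6·31.7) / (56.3 − 13.6) = 452.79 / 42.7 = 10.604 °C ≈ 10.6 °C.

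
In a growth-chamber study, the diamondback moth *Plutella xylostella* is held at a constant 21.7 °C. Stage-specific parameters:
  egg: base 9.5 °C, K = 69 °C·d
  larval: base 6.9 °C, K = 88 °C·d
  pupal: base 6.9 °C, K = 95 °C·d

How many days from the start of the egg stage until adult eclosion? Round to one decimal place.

18.0 days

egg: 69 / (21.7 − 9.5) = 69 / 12.2 = 5.656 d.
larval: 88 / (21.7 − 6.9) = 88 / 14.8 = 5.946 d.
pupal: 95 / (21.7 − 6.9) = 95 / 14.8 = 6.419 d.
Sum = 18.021 ≈ 18.0 days.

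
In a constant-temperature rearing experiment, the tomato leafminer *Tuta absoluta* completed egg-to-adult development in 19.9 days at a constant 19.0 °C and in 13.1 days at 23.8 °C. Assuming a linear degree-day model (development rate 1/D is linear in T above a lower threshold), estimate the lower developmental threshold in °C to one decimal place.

9.8 °C

Under the model K = D·(T − T_b), so D₁·(T₁ − T_b) = D₂·(T₂ − T_b).
19.9·(19.0 − T_b) = 13.1·(23.8 − T_b)
T_b = (19.9·19.0 − 13.1·23.8) / (19.9 − 13.1) = 66.32 / 6.8 = 9.753 °C ≈ 9.8 °C.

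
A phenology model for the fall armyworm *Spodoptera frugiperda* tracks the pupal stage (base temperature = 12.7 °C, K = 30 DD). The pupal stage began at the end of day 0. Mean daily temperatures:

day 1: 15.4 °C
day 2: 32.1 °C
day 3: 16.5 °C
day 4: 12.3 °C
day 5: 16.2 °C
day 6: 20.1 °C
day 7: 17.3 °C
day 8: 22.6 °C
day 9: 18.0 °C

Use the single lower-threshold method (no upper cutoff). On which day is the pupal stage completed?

day 6

Daily DD above 12.7 °C: 2.7, 19.4, 3.8, 0.0, 3.5, 7.4, 4.6, 9.9, 5.3.
Cumulative: 2.7, 22.1, 25.9, 25.9, 29.4, 36.8, 41.4, 51.3, 56.6.
The total first reaches 30 DD on day 6.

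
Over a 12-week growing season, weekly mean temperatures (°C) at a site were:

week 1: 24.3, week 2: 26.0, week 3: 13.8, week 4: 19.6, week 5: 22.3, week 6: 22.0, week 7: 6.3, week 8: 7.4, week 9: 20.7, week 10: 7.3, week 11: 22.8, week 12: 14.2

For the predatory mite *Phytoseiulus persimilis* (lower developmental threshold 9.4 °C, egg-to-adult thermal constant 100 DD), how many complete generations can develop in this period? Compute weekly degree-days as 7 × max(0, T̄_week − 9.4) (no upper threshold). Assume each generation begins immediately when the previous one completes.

7 generations

Weekly DD (7 × max(0, T̄ − 9.4)): 104.3, 116.2, 30.8, 71.4, 90.3, 88.2, 0.0, 0.0, 79.1, 0.0, 93.8, 33.6.
Season total = 707.7 DD.
Complete generations = ⌊707.7 / 100⌋ = 7.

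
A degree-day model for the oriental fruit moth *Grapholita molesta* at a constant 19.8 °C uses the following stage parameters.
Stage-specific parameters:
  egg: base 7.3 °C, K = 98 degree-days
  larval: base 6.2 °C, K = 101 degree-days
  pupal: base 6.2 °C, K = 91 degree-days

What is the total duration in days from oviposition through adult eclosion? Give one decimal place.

egg: 98 / (19.8 − 7.3) = 98 / 12.5 = 7.840 d.
larval: 101 / (19.8 − 6.2) = 101 / 13.6 = 7.426 d.
pupal: 91 / (19.8 − 6.2) = 91 / 13.6 = 6.691 d.
Sum = 21.958 ≈ 22.0 days.

22.0 days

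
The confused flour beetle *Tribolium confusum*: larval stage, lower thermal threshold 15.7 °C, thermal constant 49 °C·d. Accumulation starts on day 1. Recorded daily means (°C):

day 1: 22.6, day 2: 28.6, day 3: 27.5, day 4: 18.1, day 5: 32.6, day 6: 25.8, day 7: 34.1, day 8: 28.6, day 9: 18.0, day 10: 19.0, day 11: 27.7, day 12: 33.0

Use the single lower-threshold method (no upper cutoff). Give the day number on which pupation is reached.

day 5

Daily DD above 15.7 °C: 6.9, 12.9, 11.8, 2.4, 16.9, 10.1, 18.4, 12.9, 2.3, 3.3, 12.0, 17.3.
Cumulative: 6.9, 19.8, 31.6, 34.0, 50.9, 61.0, 79.4, 92.3, 94.6, 97.9, 109.9, 127.2.
The total first reaches 49 DD on day 5.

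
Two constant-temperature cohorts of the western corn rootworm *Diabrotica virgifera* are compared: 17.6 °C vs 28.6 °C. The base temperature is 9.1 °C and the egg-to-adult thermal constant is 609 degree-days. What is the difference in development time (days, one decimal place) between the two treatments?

40.4 days

At 17.6 °C: 609 / (17.6 − 9.1) = 609 / 8.5 = 71.647 d.
At 28.6 °C: 609 / (28.6 − 9.1) = 609 / 19.5 = 31.231 d.
Difference = |71.647 − 31.231| = 40.416 ≈ 40.4 days.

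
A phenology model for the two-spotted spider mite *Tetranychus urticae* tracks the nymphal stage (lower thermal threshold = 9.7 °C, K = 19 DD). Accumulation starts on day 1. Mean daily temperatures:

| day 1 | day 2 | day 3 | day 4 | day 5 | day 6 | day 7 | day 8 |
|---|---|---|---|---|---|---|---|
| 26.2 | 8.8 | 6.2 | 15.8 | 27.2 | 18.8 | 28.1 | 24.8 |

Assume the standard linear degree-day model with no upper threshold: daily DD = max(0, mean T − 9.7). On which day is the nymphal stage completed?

Daily DD above 9.7 °C: 16.5, 0.0, 0.0, 6.1, 17.5, 9.1, 18.4, 15.1.
Cumulative: 16.5, 16.5, 16.5, 22.6, 40.1, 49.2, 67.6, 82.7.
The total first reaches 19 DD on day 4.

day 4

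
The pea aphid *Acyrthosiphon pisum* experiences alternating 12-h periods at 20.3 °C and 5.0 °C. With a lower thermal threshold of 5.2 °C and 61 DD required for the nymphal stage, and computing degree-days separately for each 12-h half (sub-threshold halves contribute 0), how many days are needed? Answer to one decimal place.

8.1 days

Day half: max(0, 20.3 − 5.2) × 0.5 = 15.1 × 0.5 = 7.55 DD.
Night half: max(0, 5.0 − 5.2) × 0.5 = 0.0 × 0.5 = 0.00 DD.
Per 24 h: 7.55 DD/day.
Duration = 61 / 7.55 = 8.079 ≈ 8.1 days.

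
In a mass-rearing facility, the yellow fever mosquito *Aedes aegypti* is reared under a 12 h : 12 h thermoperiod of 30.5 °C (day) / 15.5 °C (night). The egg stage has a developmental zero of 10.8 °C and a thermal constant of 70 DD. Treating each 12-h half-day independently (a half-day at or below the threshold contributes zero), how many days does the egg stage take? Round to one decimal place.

5.7 days

Day half: max(0, 30.5 − 10.8) × 0.5 = 19.7 × 0.5 = 9.85 DD.
Night half: max(0, 15.5 − 10.8) × 0.5 = 4.7 × 0.5 = 2.35 DD.
Per 24 h: 12.20 DD/day.
Duration = 70 / 12.20 = 5.738 ≈ 5.7 days.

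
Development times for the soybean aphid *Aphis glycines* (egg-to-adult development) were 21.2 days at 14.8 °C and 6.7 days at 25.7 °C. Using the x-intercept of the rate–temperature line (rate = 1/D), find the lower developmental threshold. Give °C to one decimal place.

Under the model K = D·(T − T_b), so D₁·(T₁ − T_b) = D₂·(T₂ − T_b).
21.2·(14.8 − T_b) = 6.7·(25.7 − T_b)
T_b = (21.2·14.8 − 6.7·25.7) / (21.2 − 6.7) = 141.57 / 14.5 = 9.763 °C ≈ 9.8 °C.

9.8 °C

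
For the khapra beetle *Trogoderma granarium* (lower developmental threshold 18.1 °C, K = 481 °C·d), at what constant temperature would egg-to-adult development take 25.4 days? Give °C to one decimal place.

37.0 °C

Required daily accumulation = 481 / 25.4 = 18.937 DD/day.
T = T_base + 18.937 = 18.1 + 18.937 = 37.037 ≈ 37.0 °C.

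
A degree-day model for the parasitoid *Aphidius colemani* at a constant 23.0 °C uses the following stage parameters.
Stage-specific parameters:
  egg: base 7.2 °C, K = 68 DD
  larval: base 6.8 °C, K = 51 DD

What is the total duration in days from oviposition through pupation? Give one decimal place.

7.5 days

egg: 68 / (23.0 − 7.2) = 68 / 15.8 = 4.304 d.
larval: 51 / (23.0 − 6.8) = 51 / 16.2 = 3.148 d.
Sum = 7.452 ≈ 7.5 days.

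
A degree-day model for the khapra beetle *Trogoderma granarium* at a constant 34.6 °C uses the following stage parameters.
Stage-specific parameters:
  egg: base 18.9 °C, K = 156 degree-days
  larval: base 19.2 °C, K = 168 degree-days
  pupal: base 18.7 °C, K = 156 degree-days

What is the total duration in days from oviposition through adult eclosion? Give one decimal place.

egg: 156 / (34.6 − 18.9) = 156 / 15.7 = 9.936 d.
larval: 168 / (34.6 − 19.2) = 168 / 15.4 = 10.909 d.
pupal: 156 / (34.6 − 18.7) = 156 / 15.9 = 9.811 d.
Sum = 30.657 ≈ 30.7 days.

30.7 days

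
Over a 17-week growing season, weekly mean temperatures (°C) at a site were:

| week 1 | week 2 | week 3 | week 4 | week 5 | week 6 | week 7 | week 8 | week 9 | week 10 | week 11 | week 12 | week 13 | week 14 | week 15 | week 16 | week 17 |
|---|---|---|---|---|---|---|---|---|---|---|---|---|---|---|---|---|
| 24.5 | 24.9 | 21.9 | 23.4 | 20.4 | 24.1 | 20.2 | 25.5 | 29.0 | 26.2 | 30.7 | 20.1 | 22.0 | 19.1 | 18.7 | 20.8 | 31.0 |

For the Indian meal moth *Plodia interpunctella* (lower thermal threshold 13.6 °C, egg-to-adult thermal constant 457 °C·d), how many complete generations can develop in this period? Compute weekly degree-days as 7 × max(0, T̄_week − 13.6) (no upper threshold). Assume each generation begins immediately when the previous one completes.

Weekly DD (7 × max(0, T̄ − 13.6)): 76.3, 79.1, 58.1, 68.6, 47.6, 73.5, 46.2, 83.3, 107.8, 88.2, 119.7, 45.5, 58.8, 38.5, 35.7, 50.4, 121.8.
Season total = 1199.1 DD.
Complete generations = ⌊1199.1 / 457⌋ = 2.

2 generations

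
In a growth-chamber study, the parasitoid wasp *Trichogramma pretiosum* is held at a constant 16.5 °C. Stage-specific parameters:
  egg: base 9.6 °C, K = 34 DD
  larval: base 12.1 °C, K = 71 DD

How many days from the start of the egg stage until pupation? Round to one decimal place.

21.1 days

egg: 34 / (16.5 − 9.6) = 34 / 6.9 = 4.928 d.
larval: 71 / (16.5 − 12.1) = 71 / 4.4 = 16.136 d.
Sum = 21.064 ≈ 21.1 days.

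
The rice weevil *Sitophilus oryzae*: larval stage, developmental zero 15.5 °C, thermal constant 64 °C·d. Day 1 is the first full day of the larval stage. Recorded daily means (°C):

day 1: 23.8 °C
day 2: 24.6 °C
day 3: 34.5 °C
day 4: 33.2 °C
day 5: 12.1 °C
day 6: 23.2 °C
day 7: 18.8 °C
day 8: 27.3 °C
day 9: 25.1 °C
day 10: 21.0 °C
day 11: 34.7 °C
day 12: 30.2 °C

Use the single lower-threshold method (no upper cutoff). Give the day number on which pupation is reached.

Daily DD above 15.5 °C: 8.3, 9.1, 19.0, 17.7, 0.0, 7.7, 3.3, 11.8, 9.6, 5.5, 19.2, 14.7.
Cumulative: 8.3, 17.4, 36.4, 54.1, 54.1, 61.8, 65.1, 76.9, 86.5, 92.0, 111.2, 125.9.
The total first reaches 64 DD on day 7.

day 7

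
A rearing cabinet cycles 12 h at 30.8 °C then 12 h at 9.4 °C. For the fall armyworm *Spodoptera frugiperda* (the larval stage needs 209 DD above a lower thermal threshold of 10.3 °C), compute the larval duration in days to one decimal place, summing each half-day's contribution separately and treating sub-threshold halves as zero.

20.4 days

Day half: max(0, 30.8 − 10.3) × 0.5 = 20.5 × 0.5 = 10.25 DD.
Night half: max(0, 9.4 − 10.3) × 0.5 = 0.0 × 0.5 = 0.00 DD.
Per 24 h: 10.25 DD/day.
Duration = 209 / 10.25 = 20.390 ≈ 20.4 days.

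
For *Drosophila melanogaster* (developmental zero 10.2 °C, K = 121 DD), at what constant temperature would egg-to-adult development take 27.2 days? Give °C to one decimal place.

14.6 °C

Required daily accumulation = 121 / 27.2 = 4.449 DD/day.
T = T_base + 4.449 = 10.2 + 4.449 = 14.649 ≈ 14.6 °C.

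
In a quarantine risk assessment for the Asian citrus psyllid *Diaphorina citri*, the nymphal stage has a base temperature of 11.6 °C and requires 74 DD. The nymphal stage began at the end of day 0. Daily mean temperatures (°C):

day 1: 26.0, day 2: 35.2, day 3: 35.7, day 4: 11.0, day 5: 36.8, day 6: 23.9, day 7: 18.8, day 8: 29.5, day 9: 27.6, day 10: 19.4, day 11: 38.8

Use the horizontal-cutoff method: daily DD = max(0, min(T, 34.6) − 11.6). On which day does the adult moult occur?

day 5

Daily DD above 11.6 °C (capped at 23.0): 14.4, 23.0, 23.0, 0.0, 23.0, 12.3, 7.2, 17.9, 16.0, 7.8, 23.0.
Cumulative: 14.4, 37.4, 60.4, 60.4, 83.4, 95.7, 102.9, 120.8, 136.8, 144.6, 167.6.
The total first reaches 74 DD on day 5.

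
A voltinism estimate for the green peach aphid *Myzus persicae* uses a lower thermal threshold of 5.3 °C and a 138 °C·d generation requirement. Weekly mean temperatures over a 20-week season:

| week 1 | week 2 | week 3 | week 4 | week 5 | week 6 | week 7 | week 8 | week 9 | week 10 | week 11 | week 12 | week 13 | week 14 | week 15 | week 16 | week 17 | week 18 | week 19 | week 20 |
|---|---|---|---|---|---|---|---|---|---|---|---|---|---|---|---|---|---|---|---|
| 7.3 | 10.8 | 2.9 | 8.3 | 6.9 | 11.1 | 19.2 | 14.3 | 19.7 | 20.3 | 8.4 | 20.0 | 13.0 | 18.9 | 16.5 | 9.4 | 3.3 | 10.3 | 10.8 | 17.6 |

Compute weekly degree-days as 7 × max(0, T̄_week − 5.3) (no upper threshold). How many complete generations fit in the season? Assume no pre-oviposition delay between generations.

7 generations

Weekly DD (7 × max(0, T̄ − 5.3)): 14.0, 38.5, 0.0, 21.0, 11.2, 40.6, 97.3, 63.0, 100.8, 105.0, 21.7, 102.9, 53.9, 95.2, 78.4, 28.7, 0.0, 35.0, 38.5, 86.1.
Season total = 1031.8 DD.
Complete generations = ⌊1031.8 / 138⌋ = 7.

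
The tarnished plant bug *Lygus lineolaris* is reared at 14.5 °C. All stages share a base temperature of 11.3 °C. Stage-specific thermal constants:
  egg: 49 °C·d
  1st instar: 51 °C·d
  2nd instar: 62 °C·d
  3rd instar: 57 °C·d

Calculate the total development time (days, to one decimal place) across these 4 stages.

Daily accumulation at 14.5 °C = 14.5 − 11.3 = 3.2 DD/day.
Total K = 49 + 51 + 62 + 57 = 219 DD.
Total duration = 219 / 3.2 = 68.438 ≈ 68.4 days.

68.4 days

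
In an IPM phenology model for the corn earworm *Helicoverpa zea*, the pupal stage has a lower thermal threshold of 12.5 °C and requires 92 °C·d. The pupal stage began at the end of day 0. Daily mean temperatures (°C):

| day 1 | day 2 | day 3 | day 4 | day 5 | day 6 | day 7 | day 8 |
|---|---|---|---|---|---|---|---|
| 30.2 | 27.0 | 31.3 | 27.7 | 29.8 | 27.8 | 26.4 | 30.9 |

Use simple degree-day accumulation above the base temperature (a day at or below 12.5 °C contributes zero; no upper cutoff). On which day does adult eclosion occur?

day 6

Daily DD above 12.5 °C: 17.7, 14.5, 18.8, 15.2, 17.3, 15.3, 13.9, 18.4.
Cumulative: 17.7, 32.2, 51.0, 66.2, 83.5, 98.8, 112.7, 131.1.
The total first reaches 92 DD on day 6.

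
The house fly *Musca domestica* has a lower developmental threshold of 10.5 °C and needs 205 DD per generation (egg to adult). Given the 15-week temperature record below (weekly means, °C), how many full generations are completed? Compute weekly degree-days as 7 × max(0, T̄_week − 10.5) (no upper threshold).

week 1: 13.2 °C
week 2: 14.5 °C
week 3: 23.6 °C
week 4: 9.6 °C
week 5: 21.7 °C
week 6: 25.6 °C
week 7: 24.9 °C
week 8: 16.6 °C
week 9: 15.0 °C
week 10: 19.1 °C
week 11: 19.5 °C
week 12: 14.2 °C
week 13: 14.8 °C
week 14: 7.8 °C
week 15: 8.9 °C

Weekly DD (7 × max(0, T̄ − 10.5)): 18.9, 28.0, 91.7, 0.0, 78.4, 105.7, 100.8, 42.7, 31.5, 60.2, 63.0, 25.9, 30.1, 0.0, 0.0.
Season total = 676.9 DD.
Complete generations = ⌊676.9 / 205⌋ = 3.

3 generations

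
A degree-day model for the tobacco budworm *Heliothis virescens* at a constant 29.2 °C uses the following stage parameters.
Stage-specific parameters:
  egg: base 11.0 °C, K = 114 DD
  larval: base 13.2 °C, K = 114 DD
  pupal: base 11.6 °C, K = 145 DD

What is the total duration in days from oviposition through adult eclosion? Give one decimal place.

21.6 days

egg: 114 / (29.2 − 11.0) = 114 / 18.2 = 6.264 d.
larval: 114 / (29.2 − 13.2) = 114 / 16.0 = 7.125 d.
pupal: 145 / (29.2 − 11.6) = 145 / 17.6 = 8.239 d.
Sum = 21.627 ≈ 21.6 days.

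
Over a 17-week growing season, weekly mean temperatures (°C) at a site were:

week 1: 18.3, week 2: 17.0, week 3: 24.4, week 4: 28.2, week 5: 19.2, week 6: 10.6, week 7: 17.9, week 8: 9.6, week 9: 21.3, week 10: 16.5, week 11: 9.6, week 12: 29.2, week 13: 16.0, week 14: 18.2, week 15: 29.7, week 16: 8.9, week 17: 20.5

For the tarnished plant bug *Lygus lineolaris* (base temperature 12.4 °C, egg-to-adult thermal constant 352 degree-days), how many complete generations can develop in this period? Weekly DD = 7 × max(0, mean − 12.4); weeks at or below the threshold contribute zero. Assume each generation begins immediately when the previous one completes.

Weekly DD (7 × max(0, T̄ − 12.4)): 41.3, 32.2, 84.0, 110.6, 47.6, 0.0, 38.5, 0.0, 62.3, 28.7, 0.0, 117.6, 25.2, 40.6, 121.1, 0.0, 56.7.
Season total = 806.4 DD.
Complete generations = ⌊806.4 / 352⌋ = 2.

2 generations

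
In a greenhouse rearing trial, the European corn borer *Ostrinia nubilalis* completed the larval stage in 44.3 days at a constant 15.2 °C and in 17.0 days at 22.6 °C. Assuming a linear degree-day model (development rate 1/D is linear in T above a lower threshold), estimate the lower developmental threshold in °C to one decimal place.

Under the model K = D·(T − T_b), so D₁·(T₁ − T_b) = D₂·(T₂ − T_b).
44.3·(15.2 − T_b) = 17.0·(22.6 − T_b)
T_b = (44.3·15.2 − 17.0·22.6) / (44.3 − 17.0) = 289.16 / 27.3 = 10.592 °C ≈ 10.6 °C.

10.6 °C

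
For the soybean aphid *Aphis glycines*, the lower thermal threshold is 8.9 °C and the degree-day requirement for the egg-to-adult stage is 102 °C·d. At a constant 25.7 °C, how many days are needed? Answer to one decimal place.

6.1 days

Daily accumulation = 25.7 − 8.9 = 16.8 DD/day.
Duration = 102 / 16.8 = 6.071 ≈ 6.1 days.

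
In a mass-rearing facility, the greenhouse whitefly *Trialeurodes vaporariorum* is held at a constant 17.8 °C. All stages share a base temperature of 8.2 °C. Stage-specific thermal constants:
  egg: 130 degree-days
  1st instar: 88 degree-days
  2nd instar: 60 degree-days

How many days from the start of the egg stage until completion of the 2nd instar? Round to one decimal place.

Daily accumulation at 17.8 °C = 17.8 − 8.2 = 9.6 DD/day.
Total K = 130 + 88 + 60 = 278 DD.
Total duration = 278 / 9.6 = 28.958 ≈ 29.0 days.

29.0 days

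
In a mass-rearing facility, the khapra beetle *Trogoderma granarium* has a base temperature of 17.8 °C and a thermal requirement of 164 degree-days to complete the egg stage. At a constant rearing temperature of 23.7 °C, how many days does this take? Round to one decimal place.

27.8 days

Daily accumulation = 23.7 − 17.8 = 5.9 DD/day.
Duration = 164 / 5.9 = 27.797 ≈ 27.8 days.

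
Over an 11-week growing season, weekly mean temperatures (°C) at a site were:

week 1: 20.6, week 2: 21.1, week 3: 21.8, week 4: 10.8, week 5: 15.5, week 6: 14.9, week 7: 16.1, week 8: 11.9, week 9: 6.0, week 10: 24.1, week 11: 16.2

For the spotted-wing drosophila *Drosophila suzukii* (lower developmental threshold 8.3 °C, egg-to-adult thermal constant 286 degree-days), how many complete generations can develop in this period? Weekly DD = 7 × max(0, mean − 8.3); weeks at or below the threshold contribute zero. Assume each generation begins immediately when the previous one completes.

2 generations

Weekly DD (7 × max(0, T̄ − 8.3)): 86.1, 89.6, 94.5, 17.5, 50.4, 46.2, 54.6, 25.2, 0.0, 110.6, 55.3.
Season total = 630.0 DD.
Complete generations = ⌊630.0 / 286⌋ = 2.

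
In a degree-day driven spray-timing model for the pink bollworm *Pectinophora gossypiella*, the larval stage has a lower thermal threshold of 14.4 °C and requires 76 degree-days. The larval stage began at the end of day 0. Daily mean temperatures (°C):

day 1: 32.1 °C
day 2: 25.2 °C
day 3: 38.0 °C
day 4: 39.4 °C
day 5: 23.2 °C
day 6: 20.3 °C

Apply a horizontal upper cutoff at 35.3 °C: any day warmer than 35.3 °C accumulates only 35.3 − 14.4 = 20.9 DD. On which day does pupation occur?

day 5

Daily DD above 14.4 °C (capped at 20.9): 17.7, 10.8, 20.9, 20.9, 8.8, 5.9.
Cumulative: 17.7, 28.5, 49.4, 70.3, 79.1, 85.0.
The total first reaches 76 DD on day 5.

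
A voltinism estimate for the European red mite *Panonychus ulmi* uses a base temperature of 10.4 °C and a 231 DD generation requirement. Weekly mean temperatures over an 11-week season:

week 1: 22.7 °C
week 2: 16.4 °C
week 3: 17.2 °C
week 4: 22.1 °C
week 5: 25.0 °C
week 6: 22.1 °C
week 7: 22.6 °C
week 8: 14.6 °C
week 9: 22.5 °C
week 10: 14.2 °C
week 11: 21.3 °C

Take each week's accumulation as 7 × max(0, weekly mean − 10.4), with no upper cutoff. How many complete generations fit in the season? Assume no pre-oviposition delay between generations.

3 generations

Weekly DD (7 × max(0, T̄ − 10.4)): 86.1, 42.0, 47.6, 81.9, 102.2, 81.9, 85.4, 29.4, 84.7, 26.6, 76.3.
Season total = 744.1 DD.
Complete generations = ⌊744.1 / 231⌋ = 3.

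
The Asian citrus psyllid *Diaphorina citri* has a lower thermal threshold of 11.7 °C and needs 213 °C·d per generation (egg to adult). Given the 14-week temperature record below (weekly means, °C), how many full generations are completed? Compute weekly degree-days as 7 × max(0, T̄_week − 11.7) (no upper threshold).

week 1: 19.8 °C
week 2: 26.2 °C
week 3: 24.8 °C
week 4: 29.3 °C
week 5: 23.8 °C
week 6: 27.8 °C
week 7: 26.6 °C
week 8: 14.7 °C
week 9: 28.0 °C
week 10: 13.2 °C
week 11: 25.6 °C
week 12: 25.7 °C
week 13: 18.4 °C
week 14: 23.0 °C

Weekly DD (7 × max(0, T̄ − 11.7)): 56.7, 101.5, 91.7, 123.2, 84.7, 112.7, 104.3, 21.0, 114.1, 10.5, 97.3, 98.0, 46.9, 79.1.
Season total = 1141.7 DD.
Complete generations = ⌊1141.7 / 213⌋ = 5.

5 generations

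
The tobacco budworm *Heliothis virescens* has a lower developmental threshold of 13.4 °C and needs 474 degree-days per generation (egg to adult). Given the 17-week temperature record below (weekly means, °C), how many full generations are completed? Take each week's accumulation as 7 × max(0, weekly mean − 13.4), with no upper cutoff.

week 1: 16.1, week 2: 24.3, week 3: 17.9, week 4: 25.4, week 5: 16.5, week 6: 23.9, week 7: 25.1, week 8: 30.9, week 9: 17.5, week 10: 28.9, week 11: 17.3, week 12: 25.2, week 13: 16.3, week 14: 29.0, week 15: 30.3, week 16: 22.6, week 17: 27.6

Weekly DD (7 × max(0, T̄ − 13.4)): 18.9, 76.3, 31.5, 84.0, 21.7, 73.5, 81.9, 122.5, 28.7, 108.5, 27.3, 82.6, 20.3, 109.2, 118.3, 64.4, 99.4.
Season total = 1169.0 DD.
Complete generations = ⌊1169.0 / 474⌋ = 2.

2 generations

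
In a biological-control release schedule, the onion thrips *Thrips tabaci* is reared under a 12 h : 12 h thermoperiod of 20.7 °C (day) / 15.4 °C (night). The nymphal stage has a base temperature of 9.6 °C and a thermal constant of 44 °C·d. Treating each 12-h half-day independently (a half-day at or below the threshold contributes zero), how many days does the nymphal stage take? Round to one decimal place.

Day half: max(0, 20.7 − 9.6) × 0.5 = 11.1 × 0.5 = 5.55 DD.
Night half: max(0, 15.4 − 9.6) × 0.5 = 5.8 × 0.5 = 2.90 DD.
Per 24 h: 8.45 DD/day.
Duration = 44 / 8.45 = 5.207 ≈ 5.2 days.

5.2 days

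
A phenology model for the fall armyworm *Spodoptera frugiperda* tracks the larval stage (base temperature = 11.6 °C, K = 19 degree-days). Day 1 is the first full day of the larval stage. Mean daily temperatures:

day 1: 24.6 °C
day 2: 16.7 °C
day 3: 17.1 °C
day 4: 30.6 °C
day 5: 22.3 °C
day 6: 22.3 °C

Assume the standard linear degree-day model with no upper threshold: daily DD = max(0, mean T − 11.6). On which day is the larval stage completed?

day 3

Daily DD above 11.6 °C: 13.0, 5.1, 5.5, 19.0, 10.7, 10.7.
Cumulative: 13.0, 18.1, 23.6, 42.6, 53.3, 64.0.
The total first reaches 19 DD on day 3.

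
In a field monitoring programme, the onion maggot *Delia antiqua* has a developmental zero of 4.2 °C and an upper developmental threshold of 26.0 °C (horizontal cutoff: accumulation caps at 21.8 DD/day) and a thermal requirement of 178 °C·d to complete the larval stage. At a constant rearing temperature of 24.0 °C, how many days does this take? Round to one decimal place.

9.0 days

Daily accumulation = 24.0 − 4.2 = 19.8 DD/day.
Duration = 178 / 19.8 = 8.990 ≈ 9.0 days.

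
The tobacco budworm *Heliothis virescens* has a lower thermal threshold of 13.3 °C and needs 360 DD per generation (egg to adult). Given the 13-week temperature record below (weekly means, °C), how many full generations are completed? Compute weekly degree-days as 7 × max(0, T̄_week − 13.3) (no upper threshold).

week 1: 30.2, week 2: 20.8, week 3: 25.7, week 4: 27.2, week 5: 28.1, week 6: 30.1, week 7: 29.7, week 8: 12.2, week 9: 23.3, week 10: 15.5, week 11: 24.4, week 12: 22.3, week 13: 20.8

Weekly DD (7 × max(0, T̄ − 13.3)): 118.3, 52.5, 86.8, 97.3, 103.6, 117.6, 114.8, 0.0, 70.0, 15.4, 77.7, 63.0, 52.5.
Season total = 969.5 DD.
Complete generations = ⌊969.5 / 360⌋ = 2.

2 generations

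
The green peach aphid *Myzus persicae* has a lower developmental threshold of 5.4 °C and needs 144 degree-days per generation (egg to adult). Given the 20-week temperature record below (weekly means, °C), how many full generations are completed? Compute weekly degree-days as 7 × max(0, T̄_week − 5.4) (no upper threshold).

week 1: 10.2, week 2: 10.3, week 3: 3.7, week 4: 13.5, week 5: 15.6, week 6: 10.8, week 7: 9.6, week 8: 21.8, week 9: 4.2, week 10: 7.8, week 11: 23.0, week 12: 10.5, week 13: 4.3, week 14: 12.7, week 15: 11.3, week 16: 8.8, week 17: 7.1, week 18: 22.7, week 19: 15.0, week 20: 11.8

6 generations

Weekly DD (7 × max(0, T̄ − 5.4)): 33.6, 34.3, 0.0, 56.7, 71.4, 37.8, 29.4, 114.8, 0.0, 16.8, 123.2, 35.7, 0.0, 51.1, 41.3, 23.8, 11.9, 121.1, 67.2, 44.8.
Season total = 914.9 DD.
Complete generations = ⌊914.9 / 144⌋ = 6.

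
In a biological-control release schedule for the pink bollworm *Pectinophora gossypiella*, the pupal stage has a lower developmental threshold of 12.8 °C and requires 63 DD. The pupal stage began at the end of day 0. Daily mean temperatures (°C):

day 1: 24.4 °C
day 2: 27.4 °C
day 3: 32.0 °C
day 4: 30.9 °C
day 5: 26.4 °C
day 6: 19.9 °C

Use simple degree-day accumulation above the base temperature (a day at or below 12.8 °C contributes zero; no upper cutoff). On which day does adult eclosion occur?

day 4

Daily DD above 12.8 °C: 11.6, 14.6, 19.2, 18.1, 13.6, 7.1.
Cumulative: 11.6, 26.2, 45.4, 63.5, 77.1, 84.2.
The total first reaches 63 DD on day 4.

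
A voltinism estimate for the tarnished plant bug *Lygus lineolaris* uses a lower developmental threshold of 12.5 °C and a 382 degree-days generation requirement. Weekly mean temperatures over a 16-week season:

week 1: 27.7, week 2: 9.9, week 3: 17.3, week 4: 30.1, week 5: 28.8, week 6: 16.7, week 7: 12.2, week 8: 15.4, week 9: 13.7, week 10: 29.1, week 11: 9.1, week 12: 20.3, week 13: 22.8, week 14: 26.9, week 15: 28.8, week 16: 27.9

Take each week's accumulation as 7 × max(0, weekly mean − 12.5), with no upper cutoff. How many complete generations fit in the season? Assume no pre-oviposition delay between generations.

Weekly DD (7 × max(0, T̄ − 12.5)): 106.4, 0.0, 33.6, 123.2, 114.1, 29.4, 0.0, 20.3, 8.4, 116.2, 0.0, 54.6, 72.1, 100.8, 114.1, 107.8.
Season total = 1001.0 DD.
Complete generations = ⌊1001.0 / 382⌋ = 2.

2 generations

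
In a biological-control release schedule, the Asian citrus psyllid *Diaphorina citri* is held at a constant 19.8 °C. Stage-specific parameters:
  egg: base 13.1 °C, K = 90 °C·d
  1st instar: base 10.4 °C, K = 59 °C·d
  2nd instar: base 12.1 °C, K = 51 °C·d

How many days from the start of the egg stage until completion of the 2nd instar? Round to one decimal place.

egg: 90 / (19.8 − 13.1) = 90 / 6.7 = 13.433 d.
1st instar: 59 / (19.8 − 10.4) = 59 / 9.4 = 6.277 d.
2nd instar: 51 / (19.8 − 12.1) = 51 / 7.7 = 6.623 d.
Sum = 26.333 ≈ 26.3 days.

26.3 days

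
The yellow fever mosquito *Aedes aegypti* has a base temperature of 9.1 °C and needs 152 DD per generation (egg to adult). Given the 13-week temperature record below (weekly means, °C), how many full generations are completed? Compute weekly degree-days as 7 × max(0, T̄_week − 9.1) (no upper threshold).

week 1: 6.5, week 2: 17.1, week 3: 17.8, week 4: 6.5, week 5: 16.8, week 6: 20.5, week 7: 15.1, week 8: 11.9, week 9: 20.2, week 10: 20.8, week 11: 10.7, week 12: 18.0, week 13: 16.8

3 generations

Weekly DD (7 × max(0, T̄ − 9.1)): 0.0, 56.0, 60.9, 0.0, 53.9, 79.8, 42.0, 19.6, 77.7, 81.9, 11.2, 62.3, 53.9.
Season total = 599.2 DD.
Complete generations = ⌊599.2 / 152⌋ = 3.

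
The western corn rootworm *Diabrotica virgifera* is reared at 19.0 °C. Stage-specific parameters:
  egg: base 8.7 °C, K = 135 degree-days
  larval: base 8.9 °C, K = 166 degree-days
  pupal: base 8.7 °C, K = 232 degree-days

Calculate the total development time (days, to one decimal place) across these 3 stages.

52.1 days

egg: 135 / (19.0 − 8.7) = 135 / 10.3 = 13.107 d.
larval: 166 / (19.0 − 8.9) = 166 / 10.1 = 16.436 d.
pupal: 232 / (19.0 − 8.7) = 232 / 10.3 = 22.524 d.
Sum = 52.067 ≈ 52.1 days.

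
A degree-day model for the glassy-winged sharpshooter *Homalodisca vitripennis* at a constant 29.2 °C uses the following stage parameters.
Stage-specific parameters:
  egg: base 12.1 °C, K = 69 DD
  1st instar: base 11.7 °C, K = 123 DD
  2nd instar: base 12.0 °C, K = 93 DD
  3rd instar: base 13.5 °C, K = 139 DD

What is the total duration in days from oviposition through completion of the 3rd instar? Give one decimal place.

25.3 days

egg: 69 / (29.2 − 12.1) = 69 / 17.1 = 4.035 d.
1st instar: 123 / (29.2 − 11.7) = 123 / 17.5 = 7.029 d.
2nd instar: 93 / (29.2 − 12.0) = 93 / 17.2 = 5.407 d.
3rd instar: 139 / (29.2 − 13.5) = 139 / 15.7 = 8.854 d.
Sum = 25.324 ≈ 25.3 days.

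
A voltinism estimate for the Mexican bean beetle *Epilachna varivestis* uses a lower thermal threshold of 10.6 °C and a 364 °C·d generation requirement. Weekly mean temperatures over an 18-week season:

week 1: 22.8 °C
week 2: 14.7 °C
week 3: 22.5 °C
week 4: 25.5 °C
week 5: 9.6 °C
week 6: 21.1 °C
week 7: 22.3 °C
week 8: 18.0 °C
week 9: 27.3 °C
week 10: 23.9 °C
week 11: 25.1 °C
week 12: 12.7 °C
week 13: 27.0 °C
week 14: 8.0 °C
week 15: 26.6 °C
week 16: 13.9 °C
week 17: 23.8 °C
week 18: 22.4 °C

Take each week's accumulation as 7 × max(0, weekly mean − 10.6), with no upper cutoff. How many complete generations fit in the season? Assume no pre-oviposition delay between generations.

Weekly DD (7 × max(0, T̄ − 10.6)): 85.4, 28.7, 83.3, 104.3, 0.0, 73.5, 81.9, 51.8, 116.9, 93.1, 101.5, 14.7, 114.8, 0.0, 112.0, 23.1, 92.4, 82.6.
Season total = 1260.0 DD.
Complete generations = ⌊1260.0 / 364⌋ = 3.

3 generations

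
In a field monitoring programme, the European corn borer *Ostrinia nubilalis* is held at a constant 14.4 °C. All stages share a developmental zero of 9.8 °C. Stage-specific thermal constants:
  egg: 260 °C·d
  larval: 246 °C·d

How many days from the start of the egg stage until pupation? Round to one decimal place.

110.0 days

Daily accumulation at 14.4 °C = 14.4 − 9.8 = 4.6 DD/day.
Total K = 260 + 246 = 506 DD.
Total duration = 506 / 4.6 = 110.000 ≈ 110.0 days.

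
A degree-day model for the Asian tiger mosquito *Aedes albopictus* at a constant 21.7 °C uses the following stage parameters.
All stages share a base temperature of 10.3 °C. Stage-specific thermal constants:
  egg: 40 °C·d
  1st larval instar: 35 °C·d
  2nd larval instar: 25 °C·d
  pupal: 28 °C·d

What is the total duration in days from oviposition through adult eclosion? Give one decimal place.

Daily accumulation at 21.7 °C = 21.7 − 10.3 = 11.4 DD/day.
Total K = 40 + 35 + 25 + 28 = 128 DD.
Total duration = 128 / 11.4 = 11.228 ≈ 11.2 days.

11.2 days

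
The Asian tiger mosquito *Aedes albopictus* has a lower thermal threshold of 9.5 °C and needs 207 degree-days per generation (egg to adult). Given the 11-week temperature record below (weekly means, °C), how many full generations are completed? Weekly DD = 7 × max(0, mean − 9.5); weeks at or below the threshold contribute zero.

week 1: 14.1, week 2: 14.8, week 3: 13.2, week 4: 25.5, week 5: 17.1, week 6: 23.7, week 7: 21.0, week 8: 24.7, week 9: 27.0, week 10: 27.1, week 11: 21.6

4 generations

Weekly DD (7 × max(0, T̄ − 9.5)): 32.2, 37.1, 25.9, 112.0, 53.2, 99.4, 80.5, 106.4, 122.5, 123.2, 84.7.
Season total = 877.1 DD.
Complete generations = ⌊877.1 / 207⌋ = 4.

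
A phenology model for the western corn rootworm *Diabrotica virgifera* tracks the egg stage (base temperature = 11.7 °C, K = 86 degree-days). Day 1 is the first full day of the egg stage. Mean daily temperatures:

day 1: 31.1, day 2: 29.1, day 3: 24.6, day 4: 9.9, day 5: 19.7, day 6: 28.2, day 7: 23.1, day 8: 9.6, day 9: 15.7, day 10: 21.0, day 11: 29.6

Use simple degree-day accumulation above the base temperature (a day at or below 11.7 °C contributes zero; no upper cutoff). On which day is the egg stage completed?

Daily DD above 11.7 °C: 19.4, 17.4, 12.9, 0.0, 8.0, 16.5, 11.4, 0.0, 4.0, 9.3, 17.9.
Cumulative: 19.4, 36.8, 49.7, 49.7, 57.7, 74.2, 85.6, 85.6, 89.6, 98.9, 116.8.
The total first reaches 86 DD on day 9.

day 9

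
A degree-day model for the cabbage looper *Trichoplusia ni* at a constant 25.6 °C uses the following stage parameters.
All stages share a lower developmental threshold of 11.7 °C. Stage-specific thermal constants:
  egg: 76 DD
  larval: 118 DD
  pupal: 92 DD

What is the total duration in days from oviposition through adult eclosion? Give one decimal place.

20.6 days

Daily accumulation at 25.6 °C = 25.6 − 11.7 = 13.9 DD/day.
Total K = 76 + 118 + 92 = 286 DD.
Total duration = 286 / 13.9 = 20.576 ≈ 20.6 days.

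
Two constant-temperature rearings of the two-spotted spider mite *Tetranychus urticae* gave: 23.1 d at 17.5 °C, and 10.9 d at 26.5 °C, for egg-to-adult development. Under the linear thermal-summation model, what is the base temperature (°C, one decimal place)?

Under the model K = D·(T − T_b), so D₁·(T₁ − T_b) = D₂·(T₂ − T_b).
23.1·(17.5 − T_b) = 10.9·(26.5 − T_b)
T_b = (23.1·17.5 − 10.9·26.5) / (23.1 − 10.9) = 115.40 / 12.2 = 9.459 °C ≈ 9.5 °C.

9.5 °C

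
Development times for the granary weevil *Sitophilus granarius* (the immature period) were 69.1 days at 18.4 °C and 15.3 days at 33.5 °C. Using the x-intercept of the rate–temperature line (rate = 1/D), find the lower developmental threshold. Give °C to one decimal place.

Under the model K = D·(T − T_b), so D₁·(T₁ − T_b) = D₂·(T₂ − T_b).
69.1·(18.4 − T_b) = 15.3·(33.5 − T_b)
T_b = (69.1·18.4 − 15.3·33.5) / (69.1 − 15.3) = 758.89 / 53.8 = 14.106 °C ≈ 14.1 °C.

14.1 °C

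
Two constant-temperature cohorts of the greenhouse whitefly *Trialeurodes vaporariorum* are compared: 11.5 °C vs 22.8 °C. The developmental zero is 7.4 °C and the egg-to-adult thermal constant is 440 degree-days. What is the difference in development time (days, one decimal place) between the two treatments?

At 11.5 °C: 440 / (11.5 − 7.4) = 440 / 4.1 = 107.317 d.
At 22.8 °C: 440 / (22.8 − 7.4) = 440 / 15.4 = 28.571 d.
Difference = |107.317 − 28.571| = 78.746 ≈ 78.7 days.

78.7 days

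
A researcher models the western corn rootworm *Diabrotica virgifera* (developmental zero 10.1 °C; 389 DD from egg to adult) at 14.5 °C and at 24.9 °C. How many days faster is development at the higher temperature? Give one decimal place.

At 14.5 °C: 389 / (14.5 − 10.1) = 389 / 4.4 = 88.409 d.
At 24.9 °C: 389 / (24.9 − 10.1) = 389 / 14.8 = 26.284 d.
Difference = |88.409 − 26.284| = 62.125 ≈ 62.1 days.

62.1 days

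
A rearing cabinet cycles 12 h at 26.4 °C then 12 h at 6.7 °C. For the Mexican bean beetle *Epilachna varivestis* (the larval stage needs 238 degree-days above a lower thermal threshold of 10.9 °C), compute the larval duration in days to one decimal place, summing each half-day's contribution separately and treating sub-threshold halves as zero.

30.7 days

Day half: max(0, 26.4 − 10.9) × 0.5 = 15.5 × 0.5 = 7.75 DD.
Night half: max(0, 6.7 − 10.9) × 0.5 = 0.0 × 0.5 = 0.00 DD.
Per 24 h: 7.75 DD/day.
Duration = 238 / 7.75 = 30.710 ≈ 30.7 days.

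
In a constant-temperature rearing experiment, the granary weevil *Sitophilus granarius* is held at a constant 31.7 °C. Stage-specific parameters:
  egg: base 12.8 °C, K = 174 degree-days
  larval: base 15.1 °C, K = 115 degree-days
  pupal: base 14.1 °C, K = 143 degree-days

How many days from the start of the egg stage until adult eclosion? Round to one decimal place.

24.3 days

egg: 174 / (31.7 − 12.8) = 174 / 18.9 = 9.206 d.
larval: 115 / (31.7 − 15.1) = 115 / 16.6 = 6.928 d.
pupal: 143 / (31.7 − 14.1) = 143 / 17.6 = 8.125 d.
Sum = 24.259 ≈ 24.3 days.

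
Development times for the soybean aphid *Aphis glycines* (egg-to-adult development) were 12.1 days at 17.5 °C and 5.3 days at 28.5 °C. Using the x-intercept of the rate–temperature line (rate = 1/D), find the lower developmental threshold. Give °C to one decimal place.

8.9 °C

Under the model K = D·(T − T_b), so D₁·(T₁ − T_b) = D₂·(T₂ − T_b).
12.1·(17.5 − T_b) = 5.3·(28.5 − T_b)
T_b = (12.1·17.5 − 5.3·28.5) / (12.1 − 5.3) = 60.70 / 6.8 = 8.926 °C ≈ 8.9 °C.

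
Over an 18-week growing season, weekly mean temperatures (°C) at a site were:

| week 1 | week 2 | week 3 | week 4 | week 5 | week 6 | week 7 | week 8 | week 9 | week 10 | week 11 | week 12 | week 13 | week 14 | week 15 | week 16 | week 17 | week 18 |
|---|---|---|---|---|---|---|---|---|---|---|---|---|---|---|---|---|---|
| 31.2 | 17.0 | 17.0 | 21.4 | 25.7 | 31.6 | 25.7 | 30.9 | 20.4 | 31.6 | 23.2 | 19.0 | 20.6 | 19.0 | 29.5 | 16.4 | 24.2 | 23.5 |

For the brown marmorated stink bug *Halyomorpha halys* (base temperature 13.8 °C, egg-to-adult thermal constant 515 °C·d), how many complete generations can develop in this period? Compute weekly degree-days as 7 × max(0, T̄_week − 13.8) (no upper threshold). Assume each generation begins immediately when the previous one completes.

2 generations

Weekly DD (7 × max(0, T̄ − 13.8)): 121.8, 22.4, 22.4, 53.2, 83.3, 124.6, 83.3, 119.7, 46.2, 124.6, 65.8, 36.4, 47.6, 36.4, 109.9, 18.2, 72.8, 67.9.
Season total = 1256.5 DD.
Complete generations = ⌊1256.5 / 515⌋ = 2.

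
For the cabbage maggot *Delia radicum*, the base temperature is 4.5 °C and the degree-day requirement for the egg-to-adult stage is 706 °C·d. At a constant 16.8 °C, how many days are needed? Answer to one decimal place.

57.4 days

Daily accumulation = 16.8 − 4.5 = 12.3 DD/day.
Duration = 706 / 12.3 = 57.398 ≈ 57.4 days.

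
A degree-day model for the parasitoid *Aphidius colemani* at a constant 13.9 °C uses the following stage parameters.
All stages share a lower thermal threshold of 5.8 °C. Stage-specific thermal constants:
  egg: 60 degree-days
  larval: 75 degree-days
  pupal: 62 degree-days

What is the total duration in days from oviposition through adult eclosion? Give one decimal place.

24.3 days

Daily accumulation at 13.9 °C = 13.9 − 5.8 = 8.1 DD/day.
Total K = 60 + 75 + 62 = 197 DD.
Total duration = 197 / 8.1 = 24.321 ≈ 24.3 days.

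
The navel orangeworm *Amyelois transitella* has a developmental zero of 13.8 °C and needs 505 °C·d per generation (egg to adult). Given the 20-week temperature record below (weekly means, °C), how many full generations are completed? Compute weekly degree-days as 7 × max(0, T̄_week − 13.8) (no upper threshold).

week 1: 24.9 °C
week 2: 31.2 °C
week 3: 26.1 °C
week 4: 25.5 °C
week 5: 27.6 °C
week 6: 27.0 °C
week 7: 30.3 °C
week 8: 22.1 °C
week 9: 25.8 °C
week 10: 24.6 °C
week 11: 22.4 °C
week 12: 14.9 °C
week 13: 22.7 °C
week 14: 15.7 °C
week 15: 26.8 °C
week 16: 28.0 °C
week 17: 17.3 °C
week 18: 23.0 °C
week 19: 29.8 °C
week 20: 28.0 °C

3 generations

Weekly DD (7 × max(0, T̄ − 13.8)): 77.7, 121.8, 86.1, 81.9, 96.6, 92.4, 115.5, 58.1, 84.0, 75.6, 60.2, 7.7, 62.3, 13.3, 91.0, 99.4, 24.5, 64.4, 112.0, 99.4.
Season total = 1523.9 DD.
Complete generations = ⌊1523.9 / 505⌋ = 3.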